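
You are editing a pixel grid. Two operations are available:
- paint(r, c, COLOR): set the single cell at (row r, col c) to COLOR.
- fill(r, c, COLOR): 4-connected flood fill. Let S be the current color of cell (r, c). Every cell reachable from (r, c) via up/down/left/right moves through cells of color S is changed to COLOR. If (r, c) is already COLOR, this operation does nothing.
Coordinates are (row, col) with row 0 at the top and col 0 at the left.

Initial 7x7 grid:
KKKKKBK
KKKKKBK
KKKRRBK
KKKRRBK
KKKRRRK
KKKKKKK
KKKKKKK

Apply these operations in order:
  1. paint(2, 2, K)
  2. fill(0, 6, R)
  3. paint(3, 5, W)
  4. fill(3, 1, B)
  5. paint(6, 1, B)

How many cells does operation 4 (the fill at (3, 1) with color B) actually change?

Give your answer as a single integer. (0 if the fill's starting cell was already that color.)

After op 1 paint(2,2,K):
KKKKKBK
KKKKKBK
KKKRRBK
KKKRRBK
KKKRRRK
KKKKKKK
KKKKKKK
After op 2 fill(0,6,R) [38 cells changed]:
RRRRRBR
RRRRRBR
RRRRRBR
RRRRRBR
RRRRRRR
RRRRRRR
RRRRRRR
After op 3 paint(3,5,W):
RRRRRBR
RRRRRBR
RRRRRBR
RRRRRWR
RRRRRRR
RRRRRRR
RRRRRRR
After op 4 fill(3,1,B) [45 cells changed]:
BBBBBBB
BBBBBBB
BBBBBBB
BBBBBWB
BBBBBBB
BBBBBBB
BBBBBBB

Answer: 45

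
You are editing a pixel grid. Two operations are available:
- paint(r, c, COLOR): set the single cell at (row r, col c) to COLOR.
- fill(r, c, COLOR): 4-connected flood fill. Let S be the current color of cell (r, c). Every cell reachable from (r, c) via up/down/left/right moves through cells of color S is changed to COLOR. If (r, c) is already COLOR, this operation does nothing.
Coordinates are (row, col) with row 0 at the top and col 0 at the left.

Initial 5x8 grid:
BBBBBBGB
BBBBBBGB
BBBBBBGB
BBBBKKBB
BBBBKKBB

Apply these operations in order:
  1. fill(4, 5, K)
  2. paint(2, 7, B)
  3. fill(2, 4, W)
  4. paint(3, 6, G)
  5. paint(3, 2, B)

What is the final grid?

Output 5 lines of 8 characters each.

After op 1 fill(4,5,K) [0 cells changed]:
BBBBBBGB
BBBBBBGB
BBBBBBGB
BBBBKKBB
BBBBKKBB
After op 2 paint(2,7,B):
BBBBBBGB
BBBBBBGB
BBBBBBGB
BBBBKKBB
BBBBKKBB
After op 3 fill(2,4,W) [26 cells changed]:
WWWWWWGB
WWWWWWGB
WWWWWWGB
WWWWKKBB
WWWWKKBB
After op 4 paint(3,6,G):
WWWWWWGB
WWWWWWGB
WWWWWWGB
WWWWKKGB
WWWWKKBB
After op 5 paint(3,2,B):
WWWWWWGB
WWWWWWGB
WWWWWWGB
WWBWKKGB
WWWWKKBB

Answer: WWWWWWGB
WWWWWWGB
WWWWWWGB
WWBWKKGB
WWWWKKBB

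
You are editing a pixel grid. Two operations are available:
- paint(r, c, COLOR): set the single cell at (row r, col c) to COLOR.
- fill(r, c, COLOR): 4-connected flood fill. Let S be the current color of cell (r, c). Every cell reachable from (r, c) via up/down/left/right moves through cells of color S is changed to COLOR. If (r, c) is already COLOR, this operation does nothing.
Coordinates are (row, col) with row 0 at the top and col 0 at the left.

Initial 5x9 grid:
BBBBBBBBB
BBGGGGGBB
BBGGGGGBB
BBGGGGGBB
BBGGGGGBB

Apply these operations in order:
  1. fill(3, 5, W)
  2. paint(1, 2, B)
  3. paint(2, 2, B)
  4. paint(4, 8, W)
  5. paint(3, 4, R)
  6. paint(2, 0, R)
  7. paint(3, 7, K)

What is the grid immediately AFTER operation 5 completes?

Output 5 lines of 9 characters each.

After op 1 fill(3,5,W) [20 cells changed]:
BBBBBBBBB
BBWWWWWBB
BBWWWWWBB
BBWWWWWBB
BBWWWWWBB
After op 2 paint(1,2,B):
BBBBBBBBB
BBBWWWWBB
BBWWWWWBB
BBWWWWWBB
BBWWWWWBB
After op 3 paint(2,2,B):
BBBBBBBBB
BBBWWWWBB
BBBWWWWBB
BBWWWWWBB
BBWWWWWBB
After op 4 paint(4,8,W):
BBBBBBBBB
BBBWWWWBB
BBBWWWWBB
BBWWWWWBB
BBWWWWWBW
After op 5 paint(3,4,R):
BBBBBBBBB
BBBWWWWBB
BBBWWWWBB
BBWWRWWBB
BBWWWWWBW

Answer: BBBBBBBBB
BBBWWWWBB
BBBWWWWBB
BBWWRWWBB
BBWWWWWBW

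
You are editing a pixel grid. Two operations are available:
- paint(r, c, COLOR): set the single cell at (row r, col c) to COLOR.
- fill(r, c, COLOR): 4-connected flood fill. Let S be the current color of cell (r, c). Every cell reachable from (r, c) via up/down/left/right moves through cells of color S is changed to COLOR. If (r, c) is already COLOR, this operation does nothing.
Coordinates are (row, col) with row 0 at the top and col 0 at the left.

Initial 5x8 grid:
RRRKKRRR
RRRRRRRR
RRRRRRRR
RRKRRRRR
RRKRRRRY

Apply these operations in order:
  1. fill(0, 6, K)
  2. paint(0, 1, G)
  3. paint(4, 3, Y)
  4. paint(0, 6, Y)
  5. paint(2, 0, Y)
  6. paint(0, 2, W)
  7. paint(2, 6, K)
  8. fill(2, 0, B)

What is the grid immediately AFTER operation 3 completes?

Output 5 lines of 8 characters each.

Answer: KGKKKKKK
KKKKKKKK
KKKKKKKK
KKKKKKKK
KKKYKKKY

Derivation:
After op 1 fill(0,6,K) [35 cells changed]:
KKKKKKKK
KKKKKKKK
KKKKKKKK
KKKKKKKK
KKKKKKKY
After op 2 paint(0,1,G):
KGKKKKKK
KKKKKKKK
KKKKKKKK
KKKKKKKK
KKKKKKKY
After op 3 paint(4,3,Y):
KGKKKKKK
KKKKKKKK
KKKKKKKK
KKKKKKKK
KKKYKKKY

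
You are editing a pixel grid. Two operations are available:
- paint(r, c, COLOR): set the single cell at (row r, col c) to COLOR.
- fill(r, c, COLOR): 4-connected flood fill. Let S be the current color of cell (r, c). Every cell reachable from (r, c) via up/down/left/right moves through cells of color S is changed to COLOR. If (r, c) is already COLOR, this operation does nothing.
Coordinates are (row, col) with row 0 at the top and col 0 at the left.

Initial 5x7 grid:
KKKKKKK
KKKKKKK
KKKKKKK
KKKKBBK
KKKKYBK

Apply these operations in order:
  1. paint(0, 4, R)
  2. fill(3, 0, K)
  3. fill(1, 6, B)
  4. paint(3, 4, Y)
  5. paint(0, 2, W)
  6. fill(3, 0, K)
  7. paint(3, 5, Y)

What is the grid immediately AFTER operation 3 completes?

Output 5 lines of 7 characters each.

Answer: BBBBRBB
BBBBBBB
BBBBBBB
BBBBBBB
BBBBYBB

Derivation:
After op 1 paint(0,4,R):
KKKKRKK
KKKKKKK
KKKKKKK
KKKKBBK
KKKKYBK
After op 2 fill(3,0,K) [0 cells changed]:
KKKKRKK
KKKKKKK
KKKKKKK
KKKKBBK
KKKKYBK
After op 3 fill(1,6,B) [30 cells changed]:
BBBBRBB
BBBBBBB
BBBBBBB
BBBBBBB
BBBBYBB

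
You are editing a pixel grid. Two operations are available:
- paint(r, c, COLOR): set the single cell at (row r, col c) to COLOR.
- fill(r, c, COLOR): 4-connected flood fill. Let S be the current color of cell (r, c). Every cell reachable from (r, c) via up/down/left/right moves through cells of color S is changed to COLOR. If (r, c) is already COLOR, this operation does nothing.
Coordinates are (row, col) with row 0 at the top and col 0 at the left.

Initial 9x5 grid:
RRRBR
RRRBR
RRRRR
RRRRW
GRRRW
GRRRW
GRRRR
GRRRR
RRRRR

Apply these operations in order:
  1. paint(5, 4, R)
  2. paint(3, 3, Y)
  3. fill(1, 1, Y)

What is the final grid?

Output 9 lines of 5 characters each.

After op 1 paint(5,4,R):
RRRBR
RRRBR
RRRRR
RRRRW
GRRRW
GRRRR
GRRRR
GRRRR
RRRRR
After op 2 paint(3,3,Y):
RRRBR
RRRBR
RRRRR
RRRYW
GRRRW
GRRRR
GRRRR
GRRRR
RRRRR
After op 3 fill(1,1,Y) [36 cells changed]:
YYYBY
YYYBY
YYYYY
YYYYW
GYYYW
GYYYY
GYYYY
GYYYY
YYYYY

Answer: YYYBY
YYYBY
YYYYY
YYYYW
GYYYW
GYYYY
GYYYY
GYYYY
YYYYY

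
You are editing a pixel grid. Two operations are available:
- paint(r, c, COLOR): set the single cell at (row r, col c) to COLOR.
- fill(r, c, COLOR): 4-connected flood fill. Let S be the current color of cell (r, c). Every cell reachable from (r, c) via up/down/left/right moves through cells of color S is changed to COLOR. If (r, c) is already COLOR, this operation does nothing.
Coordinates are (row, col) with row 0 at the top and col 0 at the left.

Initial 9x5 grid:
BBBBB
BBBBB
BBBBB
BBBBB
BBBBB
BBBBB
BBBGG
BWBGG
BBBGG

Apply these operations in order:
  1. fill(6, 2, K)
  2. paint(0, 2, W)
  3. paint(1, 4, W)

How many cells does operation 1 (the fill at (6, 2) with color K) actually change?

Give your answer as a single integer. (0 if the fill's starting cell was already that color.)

After op 1 fill(6,2,K) [38 cells changed]:
KKKKK
KKKKK
KKKKK
KKKKK
KKKKK
KKKKK
KKKGG
KWKGG
KKKGG

Answer: 38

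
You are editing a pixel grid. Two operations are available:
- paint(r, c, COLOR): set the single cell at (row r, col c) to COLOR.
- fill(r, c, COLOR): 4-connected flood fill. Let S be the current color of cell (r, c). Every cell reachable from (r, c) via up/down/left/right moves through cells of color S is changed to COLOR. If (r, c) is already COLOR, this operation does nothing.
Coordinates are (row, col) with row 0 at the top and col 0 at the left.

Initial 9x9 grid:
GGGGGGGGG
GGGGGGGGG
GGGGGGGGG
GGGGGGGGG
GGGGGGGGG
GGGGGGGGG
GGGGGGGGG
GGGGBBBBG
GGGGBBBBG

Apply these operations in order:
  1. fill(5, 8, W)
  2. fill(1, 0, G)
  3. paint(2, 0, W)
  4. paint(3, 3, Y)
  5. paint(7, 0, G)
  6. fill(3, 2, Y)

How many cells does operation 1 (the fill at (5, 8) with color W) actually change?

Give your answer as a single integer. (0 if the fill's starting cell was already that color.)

Answer: 73

Derivation:
After op 1 fill(5,8,W) [73 cells changed]:
WWWWWWWWW
WWWWWWWWW
WWWWWWWWW
WWWWWWWWW
WWWWWWWWW
WWWWWWWWW
WWWWWWWWW
WWWWBBBBW
WWWWBBBBW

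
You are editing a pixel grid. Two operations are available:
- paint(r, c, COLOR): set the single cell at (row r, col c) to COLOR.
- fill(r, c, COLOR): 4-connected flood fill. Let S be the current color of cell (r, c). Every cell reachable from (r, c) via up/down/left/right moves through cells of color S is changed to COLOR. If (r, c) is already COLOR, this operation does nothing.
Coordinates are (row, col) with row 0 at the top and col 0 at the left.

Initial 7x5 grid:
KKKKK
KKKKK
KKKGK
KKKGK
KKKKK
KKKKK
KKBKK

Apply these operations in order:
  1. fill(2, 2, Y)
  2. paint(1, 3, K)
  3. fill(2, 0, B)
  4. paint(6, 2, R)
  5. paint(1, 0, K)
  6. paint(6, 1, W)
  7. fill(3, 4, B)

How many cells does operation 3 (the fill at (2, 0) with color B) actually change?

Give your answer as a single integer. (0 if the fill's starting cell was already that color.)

After op 1 fill(2,2,Y) [32 cells changed]:
YYYYY
YYYYY
YYYGY
YYYGY
YYYYY
YYYYY
YYBYY
After op 2 paint(1,3,K):
YYYYY
YYYKY
YYYGY
YYYGY
YYYYY
YYYYY
YYBYY
After op 3 fill(2,0,B) [31 cells changed]:
BBBBB
BBBKB
BBBGB
BBBGB
BBBBB
BBBBB
BBBBB

Answer: 31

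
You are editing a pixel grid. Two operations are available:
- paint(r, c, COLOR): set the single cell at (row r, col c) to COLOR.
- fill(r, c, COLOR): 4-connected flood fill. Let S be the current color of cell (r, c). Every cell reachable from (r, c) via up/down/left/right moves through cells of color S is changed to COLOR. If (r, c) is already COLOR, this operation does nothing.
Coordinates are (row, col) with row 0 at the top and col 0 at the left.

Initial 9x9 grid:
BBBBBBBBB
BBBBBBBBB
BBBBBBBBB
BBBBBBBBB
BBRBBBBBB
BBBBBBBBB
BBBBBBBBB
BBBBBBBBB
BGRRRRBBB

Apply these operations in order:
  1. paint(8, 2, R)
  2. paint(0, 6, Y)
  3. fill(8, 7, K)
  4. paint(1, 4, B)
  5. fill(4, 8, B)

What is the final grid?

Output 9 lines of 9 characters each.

After op 1 paint(8,2,R):
BBBBBBBBB
BBBBBBBBB
BBBBBBBBB
BBBBBBBBB
BBRBBBBBB
BBBBBBBBB
BBBBBBBBB
BBBBBBBBB
BGRRRRBBB
After op 2 paint(0,6,Y):
BBBBBBYBB
BBBBBBBBB
BBBBBBBBB
BBBBBBBBB
BBRBBBBBB
BBBBBBBBB
BBBBBBBBB
BBBBBBBBB
BGRRRRBBB
After op 3 fill(8,7,K) [74 cells changed]:
KKKKKKYKK
KKKKKKKKK
KKKKKKKKK
KKKKKKKKK
KKRKKKKKK
KKKKKKKKK
KKKKKKKKK
KKKKKKKKK
KGRRRRKKK
After op 4 paint(1,4,B):
KKKKKKYKK
KKKKBKKKK
KKKKKKKKK
KKKKKKKKK
KKRKKKKKK
KKKKKKKKK
KKKKKKKKK
KKKKKKKKK
KGRRRRKKK
After op 5 fill(4,8,B) [73 cells changed]:
BBBBBBYBB
BBBBBBBBB
BBBBBBBBB
BBBBBBBBB
BBRBBBBBB
BBBBBBBBB
BBBBBBBBB
BBBBBBBBB
BGRRRRBBB

Answer: BBBBBBYBB
BBBBBBBBB
BBBBBBBBB
BBBBBBBBB
BBRBBBBBB
BBBBBBBBB
BBBBBBBBB
BBBBBBBBB
BGRRRRBBB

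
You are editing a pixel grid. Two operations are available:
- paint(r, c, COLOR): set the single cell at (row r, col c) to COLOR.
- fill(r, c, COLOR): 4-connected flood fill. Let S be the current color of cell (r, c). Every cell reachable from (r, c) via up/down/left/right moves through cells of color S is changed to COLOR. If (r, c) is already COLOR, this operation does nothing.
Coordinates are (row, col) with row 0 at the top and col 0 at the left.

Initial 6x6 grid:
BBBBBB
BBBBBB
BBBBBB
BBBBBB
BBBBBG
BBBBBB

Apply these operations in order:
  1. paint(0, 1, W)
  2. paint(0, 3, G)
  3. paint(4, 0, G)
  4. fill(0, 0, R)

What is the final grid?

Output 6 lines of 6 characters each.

Answer: RWRGRR
RRRRRR
RRRRRR
RRRRRR
GRRRRG
RRRRRR

Derivation:
After op 1 paint(0,1,W):
BWBBBB
BBBBBB
BBBBBB
BBBBBB
BBBBBG
BBBBBB
After op 2 paint(0,3,G):
BWBGBB
BBBBBB
BBBBBB
BBBBBB
BBBBBG
BBBBBB
After op 3 paint(4,0,G):
BWBGBB
BBBBBB
BBBBBB
BBBBBB
GBBBBG
BBBBBB
After op 4 fill(0,0,R) [32 cells changed]:
RWRGRR
RRRRRR
RRRRRR
RRRRRR
GRRRRG
RRRRRR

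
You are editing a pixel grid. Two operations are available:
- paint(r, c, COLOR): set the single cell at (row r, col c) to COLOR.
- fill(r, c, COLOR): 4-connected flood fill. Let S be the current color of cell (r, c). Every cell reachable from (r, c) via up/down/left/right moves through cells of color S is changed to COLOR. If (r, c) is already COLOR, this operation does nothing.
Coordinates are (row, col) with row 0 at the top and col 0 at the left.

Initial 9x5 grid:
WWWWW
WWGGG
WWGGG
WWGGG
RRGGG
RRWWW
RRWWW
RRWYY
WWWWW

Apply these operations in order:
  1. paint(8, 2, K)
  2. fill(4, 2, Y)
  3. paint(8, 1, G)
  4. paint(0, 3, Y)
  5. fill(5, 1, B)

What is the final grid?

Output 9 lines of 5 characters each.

After op 1 paint(8,2,K):
WWWWW
WWGGG
WWGGG
WWGGG
RRGGG
RRWWW
RRWWW
RRWYY
WWKWW
After op 2 fill(4,2,Y) [12 cells changed]:
WWWWW
WWYYY
WWYYY
WWYYY
RRYYY
RRWWW
RRWWW
RRWYY
WWKWW
After op 3 paint(8,1,G):
WWWWW
WWYYY
WWYYY
WWYYY
RRYYY
RRWWW
RRWWW
RRWYY
WGKWW
After op 4 paint(0,3,Y):
WWWYW
WWYYY
WWYYY
WWYYY
RRYYY
RRWWW
RRWWW
RRWYY
WGKWW
After op 5 fill(5,1,B) [8 cells changed]:
WWWYW
WWYYY
WWYYY
WWYYY
BBYYY
BBWWW
BBWWW
BBWYY
WGKWW

Answer: WWWYW
WWYYY
WWYYY
WWYYY
BBYYY
BBWWW
BBWWW
BBWYY
WGKWW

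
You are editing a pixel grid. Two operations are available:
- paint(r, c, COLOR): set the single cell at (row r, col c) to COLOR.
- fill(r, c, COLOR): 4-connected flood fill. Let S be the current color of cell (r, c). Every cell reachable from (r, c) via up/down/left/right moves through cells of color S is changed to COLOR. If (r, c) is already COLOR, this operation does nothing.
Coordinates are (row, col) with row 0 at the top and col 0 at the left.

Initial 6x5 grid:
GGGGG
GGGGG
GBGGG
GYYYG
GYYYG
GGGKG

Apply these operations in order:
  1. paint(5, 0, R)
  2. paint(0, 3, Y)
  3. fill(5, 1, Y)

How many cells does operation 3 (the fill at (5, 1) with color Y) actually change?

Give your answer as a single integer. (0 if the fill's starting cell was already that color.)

Answer: 2

Derivation:
After op 1 paint(5,0,R):
GGGGG
GGGGG
GBGGG
GYYYG
GYYYG
RGGKG
After op 2 paint(0,3,Y):
GGGYG
GGGGG
GBGGG
GYYYG
GYYYG
RGGKG
After op 3 fill(5,1,Y) [2 cells changed]:
GGGYG
GGGGG
GBGGG
GYYYG
GYYYG
RYYKG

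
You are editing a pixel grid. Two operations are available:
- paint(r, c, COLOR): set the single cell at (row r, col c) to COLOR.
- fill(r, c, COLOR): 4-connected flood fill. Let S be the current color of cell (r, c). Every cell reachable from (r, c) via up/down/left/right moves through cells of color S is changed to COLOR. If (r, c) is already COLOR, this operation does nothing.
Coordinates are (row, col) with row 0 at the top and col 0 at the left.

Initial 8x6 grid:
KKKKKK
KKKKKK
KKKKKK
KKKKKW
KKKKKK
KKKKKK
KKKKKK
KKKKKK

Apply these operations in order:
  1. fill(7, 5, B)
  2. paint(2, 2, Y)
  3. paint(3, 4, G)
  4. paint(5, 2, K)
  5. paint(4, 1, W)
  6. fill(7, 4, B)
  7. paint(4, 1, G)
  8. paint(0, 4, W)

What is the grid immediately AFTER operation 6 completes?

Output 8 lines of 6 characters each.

After op 1 fill(7,5,B) [47 cells changed]:
BBBBBB
BBBBBB
BBBBBB
BBBBBW
BBBBBB
BBBBBB
BBBBBB
BBBBBB
After op 2 paint(2,2,Y):
BBBBBB
BBBBBB
BBYBBB
BBBBBW
BBBBBB
BBBBBB
BBBBBB
BBBBBB
After op 3 paint(3,4,G):
BBBBBB
BBBBBB
BBYBBB
BBBBGW
BBBBBB
BBBBBB
BBBBBB
BBBBBB
After op 4 paint(5,2,K):
BBBBBB
BBBBBB
BBYBBB
BBBBGW
BBBBBB
BBKBBB
BBBBBB
BBBBBB
After op 5 paint(4,1,W):
BBBBBB
BBBBBB
BBYBBB
BBBBGW
BWBBBB
BBKBBB
BBBBBB
BBBBBB
After op 6 fill(7,4,B) [0 cells changed]:
BBBBBB
BBBBBB
BBYBBB
BBBBGW
BWBBBB
BBKBBB
BBBBBB
BBBBBB

Answer: BBBBBB
BBBBBB
BBYBBB
BBBBGW
BWBBBB
BBKBBB
BBBBBB
BBBBBB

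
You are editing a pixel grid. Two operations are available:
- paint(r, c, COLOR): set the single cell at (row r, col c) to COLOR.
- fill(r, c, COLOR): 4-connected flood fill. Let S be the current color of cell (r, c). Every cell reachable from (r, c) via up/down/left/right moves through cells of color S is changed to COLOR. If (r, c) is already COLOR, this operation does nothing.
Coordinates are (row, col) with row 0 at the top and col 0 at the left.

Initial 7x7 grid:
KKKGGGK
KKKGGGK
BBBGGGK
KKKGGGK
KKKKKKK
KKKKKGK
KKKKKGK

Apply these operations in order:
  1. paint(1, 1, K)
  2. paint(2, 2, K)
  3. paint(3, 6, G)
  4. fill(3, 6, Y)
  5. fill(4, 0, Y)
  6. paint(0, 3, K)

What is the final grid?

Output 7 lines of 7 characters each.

Answer: YYYKYYK
YYYYYYK
BBYYYYK
YYYYYYY
YYYYYYY
YYYYYGY
YYYYYGY

Derivation:
After op 1 paint(1,1,K):
KKKGGGK
KKKGGGK
BBBGGGK
KKKGGGK
KKKKKKK
KKKKKGK
KKKKKGK
After op 2 paint(2,2,K):
KKKGGGK
KKKGGGK
BBKGGGK
KKKGGGK
KKKKKKK
KKKKKGK
KKKKKGK
After op 3 paint(3,6,G):
KKKGGGK
KKKGGGK
BBKGGGK
KKKGGGG
KKKKKKK
KKKKKGK
KKKKKGK
After op 4 fill(3,6,Y) [13 cells changed]:
KKKYYYK
KKKYYYK
BBKYYYK
KKKYYYY
KKKKKKK
KKKKKGK
KKKKKGK
After op 5 fill(4,0,Y) [29 cells changed]:
YYYYYYK
YYYYYYK
BBYYYYK
YYYYYYY
YYYYYYY
YYYYYGY
YYYYYGY
After op 6 paint(0,3,K):
YYYKYYK
YYYYYYK
BBYYYYK
YYYYYYY
YYYYYYY
YYYYYGY
YYYYYGY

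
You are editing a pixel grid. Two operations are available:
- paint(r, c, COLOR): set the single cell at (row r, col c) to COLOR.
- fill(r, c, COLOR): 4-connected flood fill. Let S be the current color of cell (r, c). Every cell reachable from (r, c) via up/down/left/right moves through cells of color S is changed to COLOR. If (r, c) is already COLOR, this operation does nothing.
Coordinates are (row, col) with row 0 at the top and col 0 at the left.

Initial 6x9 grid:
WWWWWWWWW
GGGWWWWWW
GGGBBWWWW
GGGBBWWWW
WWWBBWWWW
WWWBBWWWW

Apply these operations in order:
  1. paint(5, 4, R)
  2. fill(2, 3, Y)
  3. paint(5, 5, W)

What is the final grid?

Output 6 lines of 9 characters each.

After op 1 paint(5,4,R):
WWWWWWWWW
GGGWWWWWW
GGGBBWWWW
GGGBBWWWW
WWWBBWWWW
WWWBRWWWW
After op 2 fill(2,3,Y) [7 cells changed]:
WWWWWWWWW
GGGWWWWWW
GGGYYWWWW
GGGYYWWWW
WWWYYWWWW
WWWYRWWWW
After op 3 paint(5,5,W):
WWWWWWWWW
GGGWWWWWW
GGGYYWWWW
GGGYYWWWW
WWWYYWWWW
WWWYRWWWW

Answer: WWWWWWWWW
GGGWWWWWW
GGGYYWWWW
GGGYYWWWW
WWWYYWWWW
WWWYRWWWW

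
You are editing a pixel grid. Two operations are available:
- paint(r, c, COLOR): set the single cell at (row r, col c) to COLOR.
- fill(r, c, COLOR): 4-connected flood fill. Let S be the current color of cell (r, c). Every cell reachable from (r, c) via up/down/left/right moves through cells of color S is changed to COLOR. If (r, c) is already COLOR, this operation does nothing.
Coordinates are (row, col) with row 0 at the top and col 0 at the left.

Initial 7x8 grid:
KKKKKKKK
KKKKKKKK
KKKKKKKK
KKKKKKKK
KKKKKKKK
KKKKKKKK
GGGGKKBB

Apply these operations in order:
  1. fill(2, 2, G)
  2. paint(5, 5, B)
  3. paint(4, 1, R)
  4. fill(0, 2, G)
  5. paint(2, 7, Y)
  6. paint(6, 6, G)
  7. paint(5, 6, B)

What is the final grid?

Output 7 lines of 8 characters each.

After op 1 fill(2,2,G) [50 cells changed]:
GGGGGGGG
GGGGGGGG
GGGGGGGG
GGGGGGGG
GGGGGGGG
GGGGGGGG
GGGGGGBB
After op 2 paint(5,5,B):
GGGGGGGG
GGGGGGGG
GGGGGGGG
GGGGGGGG
GGGGGGGG
GGGGGBGG
GGGGGGBB
After op 3 paint(4,1,R):
GGGGGGGG
GGGGGGGG
GGGGGGGG
GGGGGGGG
GRGGGGGG
GGGGGBGG
GGGGGGBB
After op 4 fill(0,2,G) [0 cells changed]:
GGGGGGGG
GGGGGGGG
GGGGGGGG
GGGGGGGG
GRGGGGGG
GGGGGBGG
GGGGGGBB
After op 5 paint(2,7,Y):
GGGGGGGG
GGGGGGGG
GGGGGGGY
GGGGGGGG
GRGGGGGG
GGGGGBGG
GGGGGGBB
After op 6 paint(6,6,G):
GGGGGGGG
GGGGGGGG
GGGGGGGY
GGGGGGGG
GRGGGGGG
GGGGGBGG
GGGGGGGB
After op 7 paint(5,6,B):
GGGGGGGG
GGGGGGGG
GGGGGGGY
GGGGGGGG
GRGGGGGG
GGGGGBBG
GGGGGGGB

Answer: GGGGGGGG
GGGGGGGG
GGGGGGGY
GGGGGGGG
GRGGGGGG
GGGGGBBG
GGGGGGGB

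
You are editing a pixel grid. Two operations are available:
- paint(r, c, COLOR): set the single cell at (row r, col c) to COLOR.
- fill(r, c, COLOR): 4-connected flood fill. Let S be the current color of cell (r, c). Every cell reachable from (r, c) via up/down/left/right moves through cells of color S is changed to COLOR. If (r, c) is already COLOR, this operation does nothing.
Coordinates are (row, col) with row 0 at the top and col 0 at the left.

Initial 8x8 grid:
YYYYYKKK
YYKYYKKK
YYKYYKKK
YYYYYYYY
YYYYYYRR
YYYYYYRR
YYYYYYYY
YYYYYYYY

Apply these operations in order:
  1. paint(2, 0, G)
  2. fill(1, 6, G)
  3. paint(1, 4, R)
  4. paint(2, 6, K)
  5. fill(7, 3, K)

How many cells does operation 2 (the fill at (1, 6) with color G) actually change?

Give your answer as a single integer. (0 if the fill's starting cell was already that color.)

Answer: 9

Derivation:
After op 1 paint(2,0,G):
YYYYYKKK
YYKYYKKK
GYKYYKKK
YYYYYYYY
YYYYYYRR
YYYYYYRR
YYYYYYYY
YYYYYYYY
After op 2 fill(1,6,G) [9 cells changed]:
YYYYYGGG
YYKYYGGG
GYKYYGGG
YYYYYYYY
YYYYYYRR
YYYYYYRR
YYYYYYYY
YYYYYYYY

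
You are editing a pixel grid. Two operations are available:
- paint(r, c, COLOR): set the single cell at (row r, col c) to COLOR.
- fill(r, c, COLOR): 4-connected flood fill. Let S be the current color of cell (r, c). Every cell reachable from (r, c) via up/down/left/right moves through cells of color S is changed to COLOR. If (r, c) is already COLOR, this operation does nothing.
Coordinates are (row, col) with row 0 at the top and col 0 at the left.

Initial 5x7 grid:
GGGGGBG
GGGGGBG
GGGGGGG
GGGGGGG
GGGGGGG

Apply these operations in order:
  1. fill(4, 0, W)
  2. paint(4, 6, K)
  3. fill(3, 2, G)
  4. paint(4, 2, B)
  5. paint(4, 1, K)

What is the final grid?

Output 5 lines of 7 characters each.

After op 1 fill(4,0,W) [33 cells changed]:
WWWWWBW
WWWWWBW
WWWWWWW
WWWWWWW
WWWWWWW
After op 2 paint(4,6,K):
WWWWWBW
WWWWWBW
WWWWWWW
WWWWWWW
WWWWWWK
After op 3 fill(3,2,G) [32 cells changed]:
GGGGGBG
GGGGGBG
GGGGGGG
GGGGGGG
GGGGGGK
After op 4 paint(4,2,B):
GGGGGBG
GGGGGBG
GGGGGGG
GGGGGGG
GGBGGGK
After op 5 paint(4,1,K):
GGGGGBG
GGGGGBG
GGGGGGG
GGGGGGG
GKBGGGK

Answer: GGGGGBG
GGGGGBG
GGGGGGG
GGGGGGG
GKBGGGK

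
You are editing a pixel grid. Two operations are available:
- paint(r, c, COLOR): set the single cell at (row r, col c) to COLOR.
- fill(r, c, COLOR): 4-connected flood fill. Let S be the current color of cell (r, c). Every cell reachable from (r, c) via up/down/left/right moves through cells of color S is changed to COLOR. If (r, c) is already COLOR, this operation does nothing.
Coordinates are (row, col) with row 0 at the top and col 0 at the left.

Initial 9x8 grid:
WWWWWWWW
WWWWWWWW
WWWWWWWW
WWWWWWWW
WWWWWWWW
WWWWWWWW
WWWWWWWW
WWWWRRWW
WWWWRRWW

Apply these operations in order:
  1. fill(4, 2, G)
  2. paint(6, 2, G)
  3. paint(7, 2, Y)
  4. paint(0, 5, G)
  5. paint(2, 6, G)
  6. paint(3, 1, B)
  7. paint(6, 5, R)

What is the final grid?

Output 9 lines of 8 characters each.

Answer: GGGGGGGG
GGGGGGGG
GGGGGGGG
GBGGGGGG
GGGGGGGG
GGGGGGGG
GGGGGRGG
GGYGRRGG
GGGGRRGG

Derivation:
After op 1 fill(4,2,G) [68 cells changed]:
GGGGGGGG
GGGGGGGG
GGGGGGGG
GGGGGGGG
GGGGGGGG
GGGGGGGG
GGGGGGGG
GGGGRRGG
GGGGRRGG
After op 2 paint(6,2,G):
GGGGGGGG
GGGGGGGG
GGGGGGGG
GGGGGGGG
GGGGGGGG
GGGGGGGG
GGGGGGGG
GGGGRRGG
GGGGRRGG
After op 3 paint(7,2,Y):
GGGGGGGG
GGGGGGGG
GGGGGGGG
GGGGGGGG
GGGGGGGG
GGGGGGGG
GGGGGGGG
GGYGRRGG
GGGGRRGG
After op 4 paint(0,5,G):
GGGGGGGG
GGGGGGGG
GGGGGGGG
GGGGGGGG
GGGGGGGG
GGGGGGGG
GGGGGGGG
GGYGRRGG
GGGGRRGG
After op 5 paint(2,6,G):
GGGGGGGG
GGGGGGGG
GGGGGGGG
GGGGGGGG
GGGGGGGG
GGGGGGGG
GGGGGGGG
GGYGRRGG
GGGGRRGG
After op 6 paint(3,1,B):
GGGGGGGG
GGGGGGGG
GGGGGGGG
GBGGGGGG
GGGGGGGG
GGGGGGGG
GGGGGGGG
GGYGRRGG
GGGGRRGG
After op 7 paint(6,5,R):
GGGGGGGG
GGGGGGGG
GGGGGGGG
GBGGGGGG
GGGGGGGG
GGGGGGGG
GGGGGRGG
GGYGRRGG
GGGGRRGG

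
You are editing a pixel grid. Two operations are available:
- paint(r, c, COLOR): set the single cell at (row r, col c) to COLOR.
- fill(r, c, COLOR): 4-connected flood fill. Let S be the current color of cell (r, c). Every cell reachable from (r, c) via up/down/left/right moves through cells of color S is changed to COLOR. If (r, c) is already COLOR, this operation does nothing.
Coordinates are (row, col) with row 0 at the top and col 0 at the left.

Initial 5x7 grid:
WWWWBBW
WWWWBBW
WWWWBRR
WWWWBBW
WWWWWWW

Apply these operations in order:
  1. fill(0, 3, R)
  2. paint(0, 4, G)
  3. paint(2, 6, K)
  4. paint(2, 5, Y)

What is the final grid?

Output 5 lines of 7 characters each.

After op 1 fill(0,3,R) [24 cells changed]:
RRRRBBW
RRRRBBW
RRRRBRR
RRRRBBR
RRRRRRR
After op 2 paint(0,4,G):
RRRRGBW
RRRRBBW
RRRRBRR
RRRRBBR
RRRRRRR
After op 3 paint(2,6,K):
RRRRGBW
RRRRBBW
RRRRBRK
RRRRBBR
RRRRRRR
After op 4 paint(2,5,Y):
RRRRGBW
RRRRBBW
RRRRBYK
RRRRBBR
RRRRRRR

Answer: RRRRGBW
RRRRBBW
RRRRBYK
RRRRBBR
RRRRRRR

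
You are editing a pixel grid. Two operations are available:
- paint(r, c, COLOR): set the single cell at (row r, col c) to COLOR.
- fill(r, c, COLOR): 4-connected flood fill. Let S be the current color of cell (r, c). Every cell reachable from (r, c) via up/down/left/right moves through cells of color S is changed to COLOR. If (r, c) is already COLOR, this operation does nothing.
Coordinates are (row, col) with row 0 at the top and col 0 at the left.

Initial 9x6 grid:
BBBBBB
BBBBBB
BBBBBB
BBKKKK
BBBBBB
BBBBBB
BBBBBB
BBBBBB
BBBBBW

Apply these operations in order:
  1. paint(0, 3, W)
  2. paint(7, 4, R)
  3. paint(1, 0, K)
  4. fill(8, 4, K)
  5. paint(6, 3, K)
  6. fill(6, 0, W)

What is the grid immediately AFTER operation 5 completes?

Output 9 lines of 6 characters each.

Answer: KKKWKK
KKKKKK
KKKKKK
KKKKKK
KKKKKK
KKKKKK
KKKKKK
KKKKRK
KKKKKW

Derivation:
After op 1 paint(0,3,W):
BBBWBB
BBBBBB
BBBBBB
BBKKKK
BBBBBB
BBBBBB
BBBBBB
BBBBBB
BBBBBW
After op 2 paint(7,4,R):
BBBWBB
BBBBBB
BBBBBB
BBKKKK
BBBBBB
BBBBBB
BBBBBB
BBBBRB
BBBBBW
After op 3 paint(1,0,K):
BBBWBB
KBBBBB
BBBBBB
BBKKKK
BBBBBB
BBBBBB
BBBBBB
BBBBRB
BBBBBW
After op 4 fill(8,4,K) [46 cells changed]:
KKKWKK
KKKKKK
KKKKKK
KKKKKK
KKKKKK
KKKKKK
KKKKKK
KKKKRK
KKKKKW
After op 5 paint(6,3,K):
KKKWKK
KKKKKK
KKKKKK
KKKKKK
KKKKKK
KKKKKK
KKKKKK
KKKKRK
KKKKKW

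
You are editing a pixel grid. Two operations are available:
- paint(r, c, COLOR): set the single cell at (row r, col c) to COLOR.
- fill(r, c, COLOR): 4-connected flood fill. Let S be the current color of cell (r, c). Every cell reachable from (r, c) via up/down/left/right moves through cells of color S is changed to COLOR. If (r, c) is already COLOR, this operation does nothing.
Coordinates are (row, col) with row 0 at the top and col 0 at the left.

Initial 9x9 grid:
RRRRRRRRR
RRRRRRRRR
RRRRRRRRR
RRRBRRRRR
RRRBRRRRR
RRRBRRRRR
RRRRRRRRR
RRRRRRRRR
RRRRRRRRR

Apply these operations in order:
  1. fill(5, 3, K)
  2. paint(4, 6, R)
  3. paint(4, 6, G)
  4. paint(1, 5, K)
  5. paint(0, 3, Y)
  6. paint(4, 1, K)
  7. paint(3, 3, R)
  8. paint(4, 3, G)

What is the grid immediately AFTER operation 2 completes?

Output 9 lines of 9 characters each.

Answer: RRRRRRRRR
RRRRRRRRR
RRRRRRRRR
RRRKRRRRR
RRRKRRRRR
RRRKRRRRR
RRRRRRRRR
RRRRRRRRR
RRRRRRRRR

Derivation:
After op 1 fill(5,3,K) [3 cells changed]:
RRRRRRRRR
RRRRRRRRR
RRRRRRRRR
RRRKRRRRR
RRRKRRRRR
RRRKRRRRR
RRRRRRRRR
RRRRRRRRR
RRRRRRRRR
After op 2 paint(4,6,R):
RRRRRRRRR
RRRRRRRRR
RRRRRRRRR
RRRKRRRRR
RRRKRRRRR
RRRKRRRRR
RRRRRRRRR
RRRRRRRRR
RRRRRRRRR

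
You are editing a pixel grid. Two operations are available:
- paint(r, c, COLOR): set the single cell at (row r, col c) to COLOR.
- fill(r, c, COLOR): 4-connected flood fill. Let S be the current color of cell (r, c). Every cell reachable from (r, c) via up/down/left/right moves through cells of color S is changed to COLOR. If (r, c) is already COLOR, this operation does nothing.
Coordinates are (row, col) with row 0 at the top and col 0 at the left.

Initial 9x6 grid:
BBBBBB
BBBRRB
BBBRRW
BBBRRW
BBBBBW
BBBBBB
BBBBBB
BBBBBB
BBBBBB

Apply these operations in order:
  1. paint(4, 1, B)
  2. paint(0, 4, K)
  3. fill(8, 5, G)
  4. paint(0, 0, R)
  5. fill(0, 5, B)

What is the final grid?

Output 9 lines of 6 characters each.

After op 1 paint(4,1,B):
BBBBBB
BBBRRB
BBBRRW
BBBRRW
BBBBBW
BBBBBB
BBBBBB
BBBBBB
BBBBBB
After op 2 paint(0,4,K):
BBBBKB
BBBRRB
BBBRRW
BBBRRW
BBBBBW
BBBBBB
BBBBBB
BBBBBB
BBBBBB
After op 3 fill(8,5,G) [42 cells changed]:
GGGGKB
GGGRRB
GGGRRW
GGGRRW
GGGGGW
GGGGGG
GGGGGG
GGGGGG
GGGGGG
After op 4 paint(0,0,R):
RGGGKB
GGGRRB
GGGRRW
GGGRRW
GGGGGW
GGGGGG
GGGGGG
GGGGGG
GGGGGG
After op 5 fill(0,5,B) [0 cells changed]:
RGGGKB
GGGRRB
GGGRRW
GGGRRW
GGGGGW
GGGGGG
GGGGGG
GGGGGG
GGGGGG

Answer: RGGGKB
GGGRRB
GGGRRW
GGGRRW
GGGGGW
GGGGGG
GGGGGG
GGGGGG
GGGGGG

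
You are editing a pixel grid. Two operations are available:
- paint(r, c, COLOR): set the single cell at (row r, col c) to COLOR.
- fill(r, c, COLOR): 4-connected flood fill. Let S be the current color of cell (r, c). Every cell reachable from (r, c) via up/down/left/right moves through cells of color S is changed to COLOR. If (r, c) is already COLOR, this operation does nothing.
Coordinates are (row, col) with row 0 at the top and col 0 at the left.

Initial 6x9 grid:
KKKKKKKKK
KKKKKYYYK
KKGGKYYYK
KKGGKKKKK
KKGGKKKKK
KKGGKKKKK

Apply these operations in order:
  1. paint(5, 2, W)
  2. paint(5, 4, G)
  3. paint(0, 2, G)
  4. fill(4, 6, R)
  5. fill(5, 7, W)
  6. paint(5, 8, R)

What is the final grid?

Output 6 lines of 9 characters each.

After op 1 paint(5,2,W):
KKKKKKKKK
KKKKKYYYK
KKGGKYYYK
KKGGKKKKK
KKGGKKKKK
KKWGKKKKK
After op 2 paint(5,4,G):
KKKKKKKKK
KKKKKYYYK
KKGGKYYYK
KKGGKKKKK
KKGGKKKKK
KKWGGKKKK
After op 3 paint(0,2,G):
KKGKKKKKK
KKKKKYYYK
KKGGKYYYK
KKGGKKKKK
KKGGKKKKK
KKWGGKKKK
After op 4 fill(4,6,R) [38 cells changed]:
RRGRRRRRR
RRRRRYYYR
RRGGRYYYR
RRGGRRRRR
RRGGRRRRR
RRWGGRRRR
After op 5 fill(5,7,W) [38 cells changed]:
WWGWWWWWW
WWWWWYYYW
WWGGWYYYW
WWGGWWWWW
WWGGWWWWW
WWWGGWWWW
After op 6 paint(5,8,R):
WWGWWWWWW
WWWWWYYYW
WWGGWYYYW
WWGGWWWWW
WWGGWWWWW
WWWGGWWWR

Answer: WWGWWWWWW
WWWWWYYYW
WWGGWYYYW
WWGGWWWWW
WWGGWWWWW
WWWGGWWWR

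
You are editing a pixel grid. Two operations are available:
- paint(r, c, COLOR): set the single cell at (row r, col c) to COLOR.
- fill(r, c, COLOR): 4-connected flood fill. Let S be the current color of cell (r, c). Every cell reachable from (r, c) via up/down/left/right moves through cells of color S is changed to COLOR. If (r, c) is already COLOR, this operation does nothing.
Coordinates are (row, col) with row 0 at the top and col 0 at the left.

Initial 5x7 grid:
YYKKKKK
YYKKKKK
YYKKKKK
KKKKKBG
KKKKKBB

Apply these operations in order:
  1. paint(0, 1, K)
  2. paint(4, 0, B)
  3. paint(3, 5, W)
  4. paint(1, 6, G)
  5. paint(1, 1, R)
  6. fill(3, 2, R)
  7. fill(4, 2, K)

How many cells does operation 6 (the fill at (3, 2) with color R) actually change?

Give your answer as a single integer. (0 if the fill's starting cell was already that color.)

Answer: 24

Derivation:
After op 1 paint(0,1,K):
YKKKKKK
YYKKKKK
YYKKKKK
KKKKKBG
KKKKKBB
After op 2 paint(4,0,B):
YKKKKKK
YYKKKKK
YYKKKKK
KKKKKBG
BKKKKBB
After op 3 paint(3,5,W):
YKKKKKK
YYKKKKK
YYKKKKK
KKKKKWG
BKKKKBB
After op 4 paint(1,6,G):
YKKKKKK
YYKKKKG
YYKKKKK
KKKKKWG
BKKKKBB
After op 5 paint(1,1,R):
YKKKKKK
YRKKKKG
YYKKKKK
KKKKKWG
BKKKKBB
After op 6 fill(3,2,R) [24 cells changed]:
YRRRRRR
YRRRRRG
YYRRRRR
RRRRRWG
BRRRRBB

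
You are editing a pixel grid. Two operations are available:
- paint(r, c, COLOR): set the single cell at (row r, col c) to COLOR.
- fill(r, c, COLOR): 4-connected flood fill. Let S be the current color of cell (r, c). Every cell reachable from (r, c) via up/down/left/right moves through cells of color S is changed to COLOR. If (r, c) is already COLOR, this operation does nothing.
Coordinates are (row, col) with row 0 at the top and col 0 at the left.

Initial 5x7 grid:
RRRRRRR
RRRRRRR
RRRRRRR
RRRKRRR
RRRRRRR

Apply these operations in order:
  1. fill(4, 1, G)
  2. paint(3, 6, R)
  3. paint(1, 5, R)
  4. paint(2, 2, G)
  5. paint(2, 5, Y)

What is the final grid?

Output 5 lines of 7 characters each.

After op 1 fill(4,1,G) [34 cells changed]:
GGGGGGG
GGGGGGG
GGGGGGG
GGGKGGG
GGGGGGG
After op 2 paint(3,6,R):
GGGGGGG
GGGGGGG
GGGGGGG
GGGKGGR
GGGGGGG
After op 3 paint(1,5,R):
GGGGGGG
GGGGGRG
GGGGGGG
GGGKGGR
GGGGGGG
After op 4 paint(2,2,G):
GGGGGGG
GGGGGRG
GGGGGGG
GGGKGGR
GGGGGGG
After op 5 paint(2,5,Y):
GGGGGGG
GGGGGRG
GGGGGYG
GGGKGGR
GGGGGGG

Answer: GGGGGGG
GGGGGRG
GGGGGYG
GGGKGGR
GGGGGGG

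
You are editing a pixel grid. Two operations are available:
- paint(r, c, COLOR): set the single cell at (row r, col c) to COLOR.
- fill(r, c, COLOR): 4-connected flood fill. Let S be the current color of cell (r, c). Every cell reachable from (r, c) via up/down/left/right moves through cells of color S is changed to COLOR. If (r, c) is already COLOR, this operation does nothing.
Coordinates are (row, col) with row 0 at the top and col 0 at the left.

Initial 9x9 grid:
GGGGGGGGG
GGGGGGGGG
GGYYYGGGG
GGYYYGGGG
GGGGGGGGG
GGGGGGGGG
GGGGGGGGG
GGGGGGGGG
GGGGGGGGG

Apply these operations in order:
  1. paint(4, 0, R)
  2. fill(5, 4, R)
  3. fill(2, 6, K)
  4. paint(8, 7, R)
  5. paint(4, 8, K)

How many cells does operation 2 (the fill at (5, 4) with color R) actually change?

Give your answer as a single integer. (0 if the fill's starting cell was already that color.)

Answer: 74

Derivation:
After op 1 paint(4,0,R):
GGGGGGGGG
GGGGGGGGG
GGYYYGGGG
GGYYYGGGG
RGGGGGGGG
GGGGGGGGG
GGGGGGGGG
GGGGGGGGG
GGGGGGGGG
After op 2 fill(5,4,R) [74 cells changed]:
RRRRRRRRR
RRRRRRRRR
RRYYYRRRR
RRYYYRRRR
RRRRRRRRR
RRRRRRRRR
RRRRRRRRR
RRRRRRRRR
RRRRRRRRR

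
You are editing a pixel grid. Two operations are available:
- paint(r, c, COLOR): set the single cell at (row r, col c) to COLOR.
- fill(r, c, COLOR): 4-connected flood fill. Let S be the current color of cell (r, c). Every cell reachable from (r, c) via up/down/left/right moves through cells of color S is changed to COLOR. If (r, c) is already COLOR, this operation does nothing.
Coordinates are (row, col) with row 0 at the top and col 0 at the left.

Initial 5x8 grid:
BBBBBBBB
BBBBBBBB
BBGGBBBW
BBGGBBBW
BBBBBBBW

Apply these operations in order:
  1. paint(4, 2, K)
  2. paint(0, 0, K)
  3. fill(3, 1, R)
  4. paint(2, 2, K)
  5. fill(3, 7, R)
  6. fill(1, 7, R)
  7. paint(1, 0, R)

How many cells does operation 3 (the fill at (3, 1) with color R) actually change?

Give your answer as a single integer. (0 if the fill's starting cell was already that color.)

After op 1 paint(4,2,K):
BBBBBBBB
BBBBBBBB
BBGGBBBW
BBGGBBBW
BBKBBBBW
After op 2 paint(0,0,K):
KBBBBBBB
BBBBBBBB
BBGGBBBW
BBGGBBBW
BBKBBBBW
After op 3 fill(3,1,R) [31 cells changed]:
KRRRRRRR
RRRRRRRR
RRGGRRRW
RRGGRRRW
RRKRRRRW

Answer: 31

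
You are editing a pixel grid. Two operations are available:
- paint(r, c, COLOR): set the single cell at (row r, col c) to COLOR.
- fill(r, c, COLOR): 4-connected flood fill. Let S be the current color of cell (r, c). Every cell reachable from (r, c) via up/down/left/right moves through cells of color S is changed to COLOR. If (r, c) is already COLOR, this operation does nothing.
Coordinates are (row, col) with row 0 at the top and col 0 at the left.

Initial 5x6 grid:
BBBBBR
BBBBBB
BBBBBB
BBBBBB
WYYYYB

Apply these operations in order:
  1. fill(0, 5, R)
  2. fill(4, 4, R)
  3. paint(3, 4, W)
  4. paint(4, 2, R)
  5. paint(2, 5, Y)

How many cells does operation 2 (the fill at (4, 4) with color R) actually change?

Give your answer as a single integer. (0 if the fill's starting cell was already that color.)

After op 1 fill(0,5,R) [0 cells changed]:
BBBBBR
BBBBBB
BBBBBB
BBBBBB
WYYYYB
After op 2 fill(4,4,R) [4 cells changed]:
BBBBBR
BBBBBB
BBBBBB
BBBBBB
WRRRRB

Answer: 4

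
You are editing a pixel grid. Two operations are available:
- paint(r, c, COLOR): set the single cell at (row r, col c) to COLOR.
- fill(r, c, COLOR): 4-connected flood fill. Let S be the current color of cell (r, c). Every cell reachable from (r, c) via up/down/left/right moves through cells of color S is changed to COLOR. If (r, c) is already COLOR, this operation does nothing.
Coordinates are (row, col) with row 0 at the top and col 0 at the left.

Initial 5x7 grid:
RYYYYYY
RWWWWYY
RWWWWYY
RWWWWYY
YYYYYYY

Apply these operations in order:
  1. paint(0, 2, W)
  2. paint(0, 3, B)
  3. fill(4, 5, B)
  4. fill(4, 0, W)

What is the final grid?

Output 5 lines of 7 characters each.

Answer: RYWWWWW
RWWWWWW
RWWWWWW
RWWWWWW
WWWWWWW

Derivation:
After op 1 paint(0,2,W):
RYWYYYY
RWWWWYY
RWWWWYY
RWWWWYY
YYYYYYY
After op 2 paint(0,3,B):
RYWBYYY
RWWWWYY
RWWWWYY
RWWWWYY
YYYYYYY
After op 3 fill(4,5,B) [16 cells changed]:
RYWBBBB
RWWWWBB
RWWWWBB
RWWWWBB
BBBBBBB
After op 4 fill(4,0,W) [17 cells changed]:
RYWWWWW
RWWWWWW
RWWWWWW
RWWWWWW
WWWWWWW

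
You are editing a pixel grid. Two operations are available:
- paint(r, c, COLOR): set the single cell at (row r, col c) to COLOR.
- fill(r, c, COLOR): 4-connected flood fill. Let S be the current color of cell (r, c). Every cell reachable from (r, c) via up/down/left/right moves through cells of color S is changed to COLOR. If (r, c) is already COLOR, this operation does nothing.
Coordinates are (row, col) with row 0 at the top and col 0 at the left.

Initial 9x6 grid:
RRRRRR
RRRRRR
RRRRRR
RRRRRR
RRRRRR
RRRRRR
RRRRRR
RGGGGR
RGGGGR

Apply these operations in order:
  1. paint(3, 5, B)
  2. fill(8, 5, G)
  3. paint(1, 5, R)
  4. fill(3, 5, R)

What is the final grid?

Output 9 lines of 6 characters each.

After op 1 paint(3,5,B):
RRRRRR
RRRRRR
RRRRRR
RRRRRB
RRRRRR
RRRRRR
RRRRRR
RGGGGR
RGGGGR
After op 2 fill(8,5,G) [45 cells changed]:
GGGGGG
GGGGGG
GGGGGG
GGGGGB
GGGGGG
GGGGGG
GGGGGG
GGGGGG
GGGGGG
After op 3 paint(1,5,R):
GGGGGG
GGGGGR
GGGGGG
GGGGGB
GGGGGG
GGGGGG
GGGGGG
GGGGGG
GGGGGG
After op 4 fill(3,5,R) [1 cells changed]:
GGGGGG
GGGGGR
GGGGGG
GGGGGR
GGGGGG
GGGGGG
GGGGGG
GGGGGG
GGGGGG

Answer: GGGGGG
GGGGGR
GGGGGG
GGGGGR
GGGGGG
GGGGGG
GGGGGG
GGGGGG
GGGGGG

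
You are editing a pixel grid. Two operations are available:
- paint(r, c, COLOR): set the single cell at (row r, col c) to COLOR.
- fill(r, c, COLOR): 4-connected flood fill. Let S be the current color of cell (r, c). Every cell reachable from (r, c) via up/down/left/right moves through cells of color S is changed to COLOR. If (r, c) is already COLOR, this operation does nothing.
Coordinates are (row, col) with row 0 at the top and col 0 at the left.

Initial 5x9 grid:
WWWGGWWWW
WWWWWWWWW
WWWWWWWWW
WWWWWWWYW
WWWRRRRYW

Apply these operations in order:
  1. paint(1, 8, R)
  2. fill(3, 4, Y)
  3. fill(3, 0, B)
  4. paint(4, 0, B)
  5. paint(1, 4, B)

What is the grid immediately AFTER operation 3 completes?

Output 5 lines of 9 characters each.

After op 1 paint(1,8,R):
WWWGGWWWW
WWWWWWWWR
WWWWWWWWW
WWWWWWWYW
WWWRRRRYW
After op 2 fill(3,4,Y) [36 cells changed]:
YYYGGYYYY
YYYYYYYYR
YYYYYYYYY
YYYYYYYYY
YYYRRRRYY
After op 3 fill(3,0,B) [38 cells changed]:
BBBGGBBBB
BBBBBBBBR
BBBBBBBBB
BBBBBBBBB
BBBRRRRBB

Answer: BBBGGBBBB
BBBBBBBBR
BBBBBBBBB
BBBBBBBBB
BBBRRRRBB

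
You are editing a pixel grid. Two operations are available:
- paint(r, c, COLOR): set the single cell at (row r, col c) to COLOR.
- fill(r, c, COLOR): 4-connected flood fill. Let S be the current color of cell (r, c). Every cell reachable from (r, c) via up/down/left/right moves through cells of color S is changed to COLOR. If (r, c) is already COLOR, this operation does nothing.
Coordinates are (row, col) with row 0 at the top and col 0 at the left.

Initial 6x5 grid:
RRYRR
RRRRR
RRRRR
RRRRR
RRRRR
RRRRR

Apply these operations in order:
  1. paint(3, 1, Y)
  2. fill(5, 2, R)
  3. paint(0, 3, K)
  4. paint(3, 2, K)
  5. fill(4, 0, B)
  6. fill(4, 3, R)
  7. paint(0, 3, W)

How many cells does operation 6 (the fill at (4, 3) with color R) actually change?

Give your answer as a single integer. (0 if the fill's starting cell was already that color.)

Answer: 26

Derivation:
After op 1 paint(3,1,Y):
RRYRR
RRRRR
RRRRR
RYRRR
RRRRR
RRRRR
After op 2 fill(5,2,R) [0 cells changed]:
RRYRR
RRRRR
RRRRR
RYRRR
RRRRR
RRRRR
After op 3 paint(0,3,K):
RRYKR
RRRRR
RRRRR
RYRRR
RRRRR
RRRRR
After op 4 paint(3,2,K):
RRYKR
RRRRR
RRRRR
RYKRR
RRRRR
RRRRR
After op 5 fill(4,0,B) [26 cells changed]:
BBYKB
BBBBB
BBBBB
BYKBB
BBBBB
BBBBB
After op 6 fill(4,3,R) [26 cells changed]:
RRYKR
RRRRR
RRRRR
RYKRR
RRRRR
RRRRR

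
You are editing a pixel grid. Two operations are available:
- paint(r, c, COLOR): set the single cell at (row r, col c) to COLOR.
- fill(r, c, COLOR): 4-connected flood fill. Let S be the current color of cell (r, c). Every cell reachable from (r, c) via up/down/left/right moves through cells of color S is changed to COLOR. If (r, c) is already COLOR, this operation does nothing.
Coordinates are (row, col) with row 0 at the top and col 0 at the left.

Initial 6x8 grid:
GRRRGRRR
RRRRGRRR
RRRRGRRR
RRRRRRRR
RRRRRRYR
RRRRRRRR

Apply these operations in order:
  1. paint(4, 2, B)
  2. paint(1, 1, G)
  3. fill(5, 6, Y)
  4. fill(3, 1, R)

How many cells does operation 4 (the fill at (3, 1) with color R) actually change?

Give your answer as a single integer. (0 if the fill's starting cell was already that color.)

After op 1 paint(4,2,B):
GRRRGRRR
RRRRGRRR
RRRRGRRR
RRRRRRRR
RRBRRRYR
RRRRRRRR
After op 2 paint(1,1,G):
GRRRGRRR
RGRRGRRR
RRRRGRRR
RRRRRRRR
RRBRRRYR
RRRRRRRR
After op 3 fill(5,6,Y) [41 cells changed]:
GYYYGYYY
YGYYGYYY
YYYYGYYY
YYYYYYYY
YYBYYYYY
YYYYYYYY
After op 4 fill(3,1,R) [42 cells changed]:
GRRRGRRR
RGRRGRRR
RRRRGRRR
RRRRRRRR
RRBRRRRR
RRRRRRRR

Answer: 42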